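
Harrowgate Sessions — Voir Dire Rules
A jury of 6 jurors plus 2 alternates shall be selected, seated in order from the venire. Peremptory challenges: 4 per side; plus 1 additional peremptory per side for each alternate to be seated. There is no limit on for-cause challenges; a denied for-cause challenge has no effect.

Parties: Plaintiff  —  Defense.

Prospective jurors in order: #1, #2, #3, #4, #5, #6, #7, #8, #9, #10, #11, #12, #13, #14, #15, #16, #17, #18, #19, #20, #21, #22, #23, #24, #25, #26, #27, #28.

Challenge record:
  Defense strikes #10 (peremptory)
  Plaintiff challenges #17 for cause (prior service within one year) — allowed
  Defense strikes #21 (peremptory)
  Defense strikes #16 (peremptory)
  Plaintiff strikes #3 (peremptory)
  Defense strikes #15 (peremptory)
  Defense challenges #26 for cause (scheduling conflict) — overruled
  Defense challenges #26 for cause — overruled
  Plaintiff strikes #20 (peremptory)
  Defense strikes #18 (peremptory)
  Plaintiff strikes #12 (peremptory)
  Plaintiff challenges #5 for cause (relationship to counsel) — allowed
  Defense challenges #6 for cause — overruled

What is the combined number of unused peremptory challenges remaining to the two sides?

4

Plaintiff allotment: 4 base + 1 × 2 alternates = 6. Defense allotment: 4 base + 1 × 2 alternates = 6.
Plaintiff peremptories used: #3, #20, #12 — 3 (for-cause on #17, #5 don't count).
Defense peremptories used: #10, #21, #16, #15, #18 — 5 (for-cause on #26, #26, #6 don't count).
Remaining: (6 − 3) + (6 − 5) = 4.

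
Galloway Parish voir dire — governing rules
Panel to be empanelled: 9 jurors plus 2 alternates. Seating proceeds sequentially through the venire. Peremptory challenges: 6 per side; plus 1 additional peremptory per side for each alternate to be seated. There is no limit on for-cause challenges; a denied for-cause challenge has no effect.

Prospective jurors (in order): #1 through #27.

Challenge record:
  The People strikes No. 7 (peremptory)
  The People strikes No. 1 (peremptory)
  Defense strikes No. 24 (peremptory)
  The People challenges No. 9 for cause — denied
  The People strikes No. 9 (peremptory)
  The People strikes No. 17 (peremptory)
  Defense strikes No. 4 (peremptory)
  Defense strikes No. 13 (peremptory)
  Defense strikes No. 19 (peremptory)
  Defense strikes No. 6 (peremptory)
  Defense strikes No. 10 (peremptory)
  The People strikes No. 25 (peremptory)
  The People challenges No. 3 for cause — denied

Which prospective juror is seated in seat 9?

16

Removed: #1, #4, #6, #7, #9, #10, #13, #17, #19, #24, #25. (#3 stays — for-cause denied.)
Seating in order: seats 1–9 → #2, #3, #5, #8, #11, #12, #14, #15, #16; alternates → #18, #20.
So seat 9 is #16.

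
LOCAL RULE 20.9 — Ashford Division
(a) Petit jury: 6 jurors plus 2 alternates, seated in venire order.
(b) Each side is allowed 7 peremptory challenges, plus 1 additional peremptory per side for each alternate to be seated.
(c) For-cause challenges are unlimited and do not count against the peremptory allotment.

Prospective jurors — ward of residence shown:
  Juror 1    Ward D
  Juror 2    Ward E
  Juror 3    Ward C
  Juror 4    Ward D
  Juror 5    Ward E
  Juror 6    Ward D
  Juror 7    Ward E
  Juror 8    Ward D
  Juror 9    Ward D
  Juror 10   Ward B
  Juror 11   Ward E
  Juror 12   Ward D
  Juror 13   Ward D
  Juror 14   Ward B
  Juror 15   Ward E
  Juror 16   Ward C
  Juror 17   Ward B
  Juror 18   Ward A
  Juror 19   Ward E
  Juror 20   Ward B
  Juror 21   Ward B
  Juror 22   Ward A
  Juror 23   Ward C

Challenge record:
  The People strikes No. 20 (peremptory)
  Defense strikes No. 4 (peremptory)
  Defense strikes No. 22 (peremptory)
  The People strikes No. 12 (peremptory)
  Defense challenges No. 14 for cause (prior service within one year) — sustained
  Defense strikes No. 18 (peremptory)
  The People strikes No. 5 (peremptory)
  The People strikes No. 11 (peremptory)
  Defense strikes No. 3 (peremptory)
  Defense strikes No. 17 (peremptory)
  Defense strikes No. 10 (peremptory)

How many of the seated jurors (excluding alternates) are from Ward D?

4

Removed: #3, #4, #5, #10, #11, #12, #14, #17, #18, #20, #22.
Seated jurors 1–6: #1, #2, #6, #7, #8, #9 (alternates #13, #15 not counted).
Of those, in Ward D: #1, #6, #8, #9 → 4.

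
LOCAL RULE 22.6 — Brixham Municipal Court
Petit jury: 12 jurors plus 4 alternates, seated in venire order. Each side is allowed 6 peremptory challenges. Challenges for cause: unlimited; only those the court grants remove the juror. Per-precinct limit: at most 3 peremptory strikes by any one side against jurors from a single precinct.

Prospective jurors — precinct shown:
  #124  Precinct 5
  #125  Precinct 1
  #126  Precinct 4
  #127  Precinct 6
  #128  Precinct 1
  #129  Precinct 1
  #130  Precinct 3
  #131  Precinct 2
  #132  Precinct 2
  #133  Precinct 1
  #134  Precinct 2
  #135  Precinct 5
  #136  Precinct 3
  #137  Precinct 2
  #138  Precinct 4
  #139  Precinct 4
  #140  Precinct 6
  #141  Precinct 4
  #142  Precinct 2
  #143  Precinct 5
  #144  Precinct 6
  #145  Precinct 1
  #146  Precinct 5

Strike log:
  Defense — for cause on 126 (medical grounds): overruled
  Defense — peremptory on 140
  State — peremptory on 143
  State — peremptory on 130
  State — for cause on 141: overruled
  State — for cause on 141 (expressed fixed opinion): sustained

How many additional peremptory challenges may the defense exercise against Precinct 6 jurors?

2

Defense peremptories so far: #140 — 1 of 6 used, 5 left overall.
Against Precinct 6: #140 — 1 used; per-precinct cap 3 leaves 2.
Binding limit: min(5, 2) = 2.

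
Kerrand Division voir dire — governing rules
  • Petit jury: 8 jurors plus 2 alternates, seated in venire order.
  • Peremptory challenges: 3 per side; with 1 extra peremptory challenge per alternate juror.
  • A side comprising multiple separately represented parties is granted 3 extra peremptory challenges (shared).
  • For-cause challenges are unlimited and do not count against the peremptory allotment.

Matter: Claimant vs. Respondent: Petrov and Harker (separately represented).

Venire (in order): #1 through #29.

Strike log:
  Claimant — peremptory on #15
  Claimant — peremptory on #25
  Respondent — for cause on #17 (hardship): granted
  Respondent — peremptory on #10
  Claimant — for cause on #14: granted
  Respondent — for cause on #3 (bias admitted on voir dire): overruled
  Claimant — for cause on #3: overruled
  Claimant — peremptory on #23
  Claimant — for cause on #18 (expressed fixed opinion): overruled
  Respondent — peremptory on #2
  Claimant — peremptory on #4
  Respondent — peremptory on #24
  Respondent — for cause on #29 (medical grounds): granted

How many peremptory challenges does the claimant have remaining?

1

Claimant allotment: 3 base + 1 × 2 alternates = 5.
Claimant peremptories used: #15, #25, #23, #4 — 4 (for-cause on #14, #3, #18 don't count).
Remaining: 5 − 4 = 1.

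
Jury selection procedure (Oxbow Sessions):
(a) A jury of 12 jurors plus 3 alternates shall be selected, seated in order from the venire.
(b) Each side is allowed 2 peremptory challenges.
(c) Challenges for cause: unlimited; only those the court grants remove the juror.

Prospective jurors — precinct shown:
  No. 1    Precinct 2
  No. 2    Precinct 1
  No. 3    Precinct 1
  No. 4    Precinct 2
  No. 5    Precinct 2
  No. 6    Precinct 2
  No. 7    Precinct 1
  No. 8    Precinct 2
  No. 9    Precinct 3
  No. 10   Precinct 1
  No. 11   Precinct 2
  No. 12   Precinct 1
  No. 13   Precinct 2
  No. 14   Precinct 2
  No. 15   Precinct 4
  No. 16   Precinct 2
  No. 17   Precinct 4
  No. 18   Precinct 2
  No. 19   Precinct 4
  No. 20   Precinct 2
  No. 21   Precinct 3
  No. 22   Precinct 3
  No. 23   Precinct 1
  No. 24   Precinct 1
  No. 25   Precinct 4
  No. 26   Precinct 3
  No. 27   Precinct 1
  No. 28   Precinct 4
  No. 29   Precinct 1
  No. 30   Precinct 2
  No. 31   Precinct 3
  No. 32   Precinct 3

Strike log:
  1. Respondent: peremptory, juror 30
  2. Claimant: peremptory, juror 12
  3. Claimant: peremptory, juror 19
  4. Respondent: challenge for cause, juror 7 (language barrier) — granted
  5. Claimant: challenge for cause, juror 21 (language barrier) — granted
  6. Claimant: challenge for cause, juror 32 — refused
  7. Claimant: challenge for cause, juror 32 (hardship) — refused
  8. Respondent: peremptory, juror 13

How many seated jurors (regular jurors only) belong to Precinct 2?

Removed: #7, #12, #13, #19, #21, #30.
Seated jurors 1–12: #1, #2, #3, #4, #5, #6, #8, #9, #10, #11, #14, #15 (alternates #16, #17, #18 not counted).
Of those, in Precinct 2: #1, #4, #5, #6, #8, #11, #14 → 7.

7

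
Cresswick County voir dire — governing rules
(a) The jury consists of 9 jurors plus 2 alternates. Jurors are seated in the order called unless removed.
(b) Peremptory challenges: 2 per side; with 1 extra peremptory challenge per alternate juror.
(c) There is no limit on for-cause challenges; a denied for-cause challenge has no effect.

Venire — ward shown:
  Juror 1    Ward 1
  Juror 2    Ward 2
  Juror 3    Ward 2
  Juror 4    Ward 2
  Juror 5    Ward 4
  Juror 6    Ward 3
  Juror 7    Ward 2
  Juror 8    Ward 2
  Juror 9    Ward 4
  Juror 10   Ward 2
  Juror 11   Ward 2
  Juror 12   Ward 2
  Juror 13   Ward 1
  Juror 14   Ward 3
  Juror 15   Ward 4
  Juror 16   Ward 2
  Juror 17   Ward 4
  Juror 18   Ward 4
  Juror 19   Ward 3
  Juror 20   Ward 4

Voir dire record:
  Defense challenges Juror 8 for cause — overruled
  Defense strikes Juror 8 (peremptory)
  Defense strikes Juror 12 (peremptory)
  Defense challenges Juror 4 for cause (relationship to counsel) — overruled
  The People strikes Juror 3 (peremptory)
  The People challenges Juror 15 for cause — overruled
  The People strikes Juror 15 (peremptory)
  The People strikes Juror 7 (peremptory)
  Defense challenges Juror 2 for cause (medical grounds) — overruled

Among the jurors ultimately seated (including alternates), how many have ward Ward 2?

5

Removed: #3, #7, #8, #12, #15.
Seated (11 incl. alternates): #1, #2, #4, #5, #6, #9, #10, #11, #13, #14, #16.
Of those, in Ward 2: #2, #4, #10, #11, #16 → 5.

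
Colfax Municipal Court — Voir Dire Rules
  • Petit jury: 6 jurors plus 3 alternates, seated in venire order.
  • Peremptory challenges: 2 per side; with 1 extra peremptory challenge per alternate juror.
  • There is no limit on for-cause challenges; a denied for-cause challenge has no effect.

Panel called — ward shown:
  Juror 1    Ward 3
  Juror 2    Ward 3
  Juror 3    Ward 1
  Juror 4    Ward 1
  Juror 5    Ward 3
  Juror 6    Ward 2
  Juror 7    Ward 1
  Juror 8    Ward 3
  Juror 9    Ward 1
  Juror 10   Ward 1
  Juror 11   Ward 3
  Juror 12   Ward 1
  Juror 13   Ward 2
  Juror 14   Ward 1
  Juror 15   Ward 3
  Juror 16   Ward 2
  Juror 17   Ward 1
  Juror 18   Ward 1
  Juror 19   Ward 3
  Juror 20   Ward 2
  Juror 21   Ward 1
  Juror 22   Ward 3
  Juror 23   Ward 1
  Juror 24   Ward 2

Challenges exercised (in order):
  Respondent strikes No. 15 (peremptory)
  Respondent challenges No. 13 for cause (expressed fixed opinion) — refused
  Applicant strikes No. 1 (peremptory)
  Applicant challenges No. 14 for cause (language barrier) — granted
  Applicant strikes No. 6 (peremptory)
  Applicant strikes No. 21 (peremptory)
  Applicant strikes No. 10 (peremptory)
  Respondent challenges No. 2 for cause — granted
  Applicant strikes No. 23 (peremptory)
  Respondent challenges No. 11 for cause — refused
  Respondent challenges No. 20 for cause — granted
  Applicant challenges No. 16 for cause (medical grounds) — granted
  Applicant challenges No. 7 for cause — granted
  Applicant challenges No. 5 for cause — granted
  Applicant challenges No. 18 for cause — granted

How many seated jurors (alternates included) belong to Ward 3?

Removed: #1, #2, #5, #6, #7, #10, #14, #15, #16, #18, #20, #21, #23.
Seated (9 incl. alternates): #3, #4, #8, #9, #11, #12, #13, #17, #19.
Of those, in Ward 3: #8, #11, #19 → 3.

3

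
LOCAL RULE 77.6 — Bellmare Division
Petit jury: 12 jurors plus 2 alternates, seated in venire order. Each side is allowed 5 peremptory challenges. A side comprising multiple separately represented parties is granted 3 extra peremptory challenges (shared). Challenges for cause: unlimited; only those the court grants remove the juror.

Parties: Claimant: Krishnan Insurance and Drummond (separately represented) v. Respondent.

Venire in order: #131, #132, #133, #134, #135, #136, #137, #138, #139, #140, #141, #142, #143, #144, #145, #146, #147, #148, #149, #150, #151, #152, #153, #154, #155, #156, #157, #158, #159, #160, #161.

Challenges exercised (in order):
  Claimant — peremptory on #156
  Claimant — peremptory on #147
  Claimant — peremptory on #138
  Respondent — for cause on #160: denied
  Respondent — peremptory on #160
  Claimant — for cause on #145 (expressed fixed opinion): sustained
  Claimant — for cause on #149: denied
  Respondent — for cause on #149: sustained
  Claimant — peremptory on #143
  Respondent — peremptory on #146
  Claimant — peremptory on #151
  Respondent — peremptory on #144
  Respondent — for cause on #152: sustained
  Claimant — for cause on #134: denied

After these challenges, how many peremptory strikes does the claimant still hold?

Claimant allotment: 5 base + 3 multi-party = 8.
Claimant peremptories used: #156, #147, #138, #143, #151 — 5 (for-cause on #145, #149, #134 don't count).
Remaining: 8 − 5 = 3.

3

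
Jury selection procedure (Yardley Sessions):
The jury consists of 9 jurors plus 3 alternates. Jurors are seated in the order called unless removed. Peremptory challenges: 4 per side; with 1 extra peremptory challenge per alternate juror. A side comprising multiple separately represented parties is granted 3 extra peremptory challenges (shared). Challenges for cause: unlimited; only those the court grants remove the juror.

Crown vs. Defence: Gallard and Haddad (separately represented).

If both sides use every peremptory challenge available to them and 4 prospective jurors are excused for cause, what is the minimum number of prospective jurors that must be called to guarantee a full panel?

Seats to fill: 9 + 3 alternates = 12.
Peremptories — Crown: 4 + 1×3 = 7; Defence: 4 + 1×3 + 3 = 10; total 17.
For-cause removals: 4.
Minimum venire: 12 + 17 + 4 = 33.

33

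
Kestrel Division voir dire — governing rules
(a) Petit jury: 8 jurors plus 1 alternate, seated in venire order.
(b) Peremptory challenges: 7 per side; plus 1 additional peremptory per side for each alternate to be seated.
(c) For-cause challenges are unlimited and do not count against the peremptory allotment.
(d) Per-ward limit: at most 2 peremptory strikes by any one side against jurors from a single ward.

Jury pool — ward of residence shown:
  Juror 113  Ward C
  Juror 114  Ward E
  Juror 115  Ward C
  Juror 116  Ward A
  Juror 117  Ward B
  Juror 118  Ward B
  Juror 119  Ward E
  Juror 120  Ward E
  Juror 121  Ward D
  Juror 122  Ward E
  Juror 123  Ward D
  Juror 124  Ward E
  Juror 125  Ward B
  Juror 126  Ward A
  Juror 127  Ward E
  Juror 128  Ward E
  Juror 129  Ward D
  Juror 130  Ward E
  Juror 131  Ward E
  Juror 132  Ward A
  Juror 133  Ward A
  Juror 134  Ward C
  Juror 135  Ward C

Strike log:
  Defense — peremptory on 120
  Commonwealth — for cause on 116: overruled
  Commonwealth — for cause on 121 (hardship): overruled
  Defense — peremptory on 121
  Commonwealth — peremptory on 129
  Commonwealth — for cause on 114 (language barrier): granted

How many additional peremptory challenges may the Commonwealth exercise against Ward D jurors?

Commonwealth peremptories so far: #129 — 1 of 8 used, 7 left overall.
Against Ward D: #129 — 1 used; per-ward cap 2 leaves 1.
Binding limit: min(7, 1) = 1.

1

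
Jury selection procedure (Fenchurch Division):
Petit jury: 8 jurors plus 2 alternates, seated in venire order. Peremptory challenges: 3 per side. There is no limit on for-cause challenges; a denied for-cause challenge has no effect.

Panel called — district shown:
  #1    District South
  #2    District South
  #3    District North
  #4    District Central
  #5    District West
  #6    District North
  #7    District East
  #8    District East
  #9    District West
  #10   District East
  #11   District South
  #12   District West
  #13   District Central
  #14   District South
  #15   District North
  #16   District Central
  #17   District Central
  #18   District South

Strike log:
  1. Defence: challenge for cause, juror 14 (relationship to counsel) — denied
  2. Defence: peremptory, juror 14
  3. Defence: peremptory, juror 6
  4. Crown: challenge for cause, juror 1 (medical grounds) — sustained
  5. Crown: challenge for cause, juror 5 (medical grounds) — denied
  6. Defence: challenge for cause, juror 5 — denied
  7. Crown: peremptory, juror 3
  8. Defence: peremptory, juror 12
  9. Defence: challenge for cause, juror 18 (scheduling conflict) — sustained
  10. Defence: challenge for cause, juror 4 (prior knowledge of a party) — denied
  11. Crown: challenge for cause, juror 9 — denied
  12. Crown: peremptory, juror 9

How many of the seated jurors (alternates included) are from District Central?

Removed: #1, #3, #6, #9, #12, #14, #18.
Seated (10 incl. alternates): #2, #4, #5, #7, #8, #10, #11, #13, #15, #16.
Of those, in District Central: #4, #13, #16 → 3.

3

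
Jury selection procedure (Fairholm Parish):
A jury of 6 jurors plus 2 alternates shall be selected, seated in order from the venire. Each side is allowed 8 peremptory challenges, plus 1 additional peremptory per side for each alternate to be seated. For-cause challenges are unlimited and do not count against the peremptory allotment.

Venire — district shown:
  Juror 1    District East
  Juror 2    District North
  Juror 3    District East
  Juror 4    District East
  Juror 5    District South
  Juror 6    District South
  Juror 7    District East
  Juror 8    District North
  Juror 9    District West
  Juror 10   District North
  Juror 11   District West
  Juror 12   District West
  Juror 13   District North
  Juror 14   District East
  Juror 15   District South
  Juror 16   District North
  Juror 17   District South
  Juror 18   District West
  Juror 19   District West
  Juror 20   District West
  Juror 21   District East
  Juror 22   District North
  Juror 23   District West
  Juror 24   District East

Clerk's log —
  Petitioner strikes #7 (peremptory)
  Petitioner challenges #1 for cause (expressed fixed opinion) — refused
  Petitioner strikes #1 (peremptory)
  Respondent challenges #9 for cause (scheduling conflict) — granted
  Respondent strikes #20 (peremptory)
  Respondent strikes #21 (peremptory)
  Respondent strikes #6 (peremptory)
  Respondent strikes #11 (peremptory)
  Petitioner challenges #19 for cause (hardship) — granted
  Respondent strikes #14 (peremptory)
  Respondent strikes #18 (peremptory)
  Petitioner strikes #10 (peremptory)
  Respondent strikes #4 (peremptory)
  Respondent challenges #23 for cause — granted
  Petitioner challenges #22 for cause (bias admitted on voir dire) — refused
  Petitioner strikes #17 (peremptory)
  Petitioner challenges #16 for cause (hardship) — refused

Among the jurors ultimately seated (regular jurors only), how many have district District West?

Removed: #1, #4, #6, #7, #9, #10, #11, #14, #17, #18, #19, #20, #21, #23.
Seated jurors 1–6: #2, #3, #5, #8, #12, #13 (alternates #15, #16 not counted).
Of those, in District West: #12 → 1.

1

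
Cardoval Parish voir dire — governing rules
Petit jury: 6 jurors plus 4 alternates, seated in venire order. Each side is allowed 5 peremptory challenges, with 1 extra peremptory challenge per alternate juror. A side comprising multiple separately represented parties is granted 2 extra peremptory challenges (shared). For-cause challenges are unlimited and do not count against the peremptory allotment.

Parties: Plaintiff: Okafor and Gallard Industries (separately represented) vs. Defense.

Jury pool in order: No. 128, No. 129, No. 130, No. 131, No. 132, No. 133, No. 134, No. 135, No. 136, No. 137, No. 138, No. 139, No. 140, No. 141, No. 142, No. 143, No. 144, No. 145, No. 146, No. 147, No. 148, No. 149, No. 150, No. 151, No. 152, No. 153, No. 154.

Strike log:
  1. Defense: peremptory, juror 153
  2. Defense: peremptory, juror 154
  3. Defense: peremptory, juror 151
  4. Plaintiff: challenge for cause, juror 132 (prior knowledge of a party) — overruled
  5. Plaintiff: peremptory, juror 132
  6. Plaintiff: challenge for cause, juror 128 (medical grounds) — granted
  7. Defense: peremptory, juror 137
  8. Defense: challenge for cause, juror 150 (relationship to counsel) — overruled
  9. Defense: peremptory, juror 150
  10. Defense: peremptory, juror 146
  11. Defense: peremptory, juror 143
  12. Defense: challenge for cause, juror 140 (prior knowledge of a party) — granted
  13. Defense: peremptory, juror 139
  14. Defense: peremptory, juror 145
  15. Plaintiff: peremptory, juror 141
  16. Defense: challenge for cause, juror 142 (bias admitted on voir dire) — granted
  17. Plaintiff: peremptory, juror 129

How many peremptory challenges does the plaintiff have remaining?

Plaintiff allotment: 5 base + 1 × 4 alternates + 2 multi-party = 11.
Plaintiff peremptories used: #132, #141, #129 — 3 (for-cause on #132, #128 don't count).
Remaining: 11 − 3 = 8.

8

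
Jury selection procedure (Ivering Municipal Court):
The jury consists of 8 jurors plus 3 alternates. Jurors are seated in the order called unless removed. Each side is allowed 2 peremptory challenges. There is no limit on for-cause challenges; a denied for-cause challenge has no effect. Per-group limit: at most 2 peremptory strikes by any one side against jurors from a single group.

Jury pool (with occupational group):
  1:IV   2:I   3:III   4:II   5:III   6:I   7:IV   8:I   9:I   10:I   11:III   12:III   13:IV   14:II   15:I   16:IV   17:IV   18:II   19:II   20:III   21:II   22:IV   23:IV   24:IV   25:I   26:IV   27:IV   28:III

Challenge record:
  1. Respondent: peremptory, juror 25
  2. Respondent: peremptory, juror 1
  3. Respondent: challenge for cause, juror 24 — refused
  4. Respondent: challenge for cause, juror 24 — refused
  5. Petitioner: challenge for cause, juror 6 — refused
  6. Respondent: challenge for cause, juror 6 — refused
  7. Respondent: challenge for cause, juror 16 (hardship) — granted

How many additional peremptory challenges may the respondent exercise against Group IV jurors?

Respondent peremptories so far: #25, #1 — 2 of 2 used, 0 left overall.
Against Group IV: #1 — 1 used; per-group cap 2 leaves 1.
Binding limit: min(0, 1) = 0.

0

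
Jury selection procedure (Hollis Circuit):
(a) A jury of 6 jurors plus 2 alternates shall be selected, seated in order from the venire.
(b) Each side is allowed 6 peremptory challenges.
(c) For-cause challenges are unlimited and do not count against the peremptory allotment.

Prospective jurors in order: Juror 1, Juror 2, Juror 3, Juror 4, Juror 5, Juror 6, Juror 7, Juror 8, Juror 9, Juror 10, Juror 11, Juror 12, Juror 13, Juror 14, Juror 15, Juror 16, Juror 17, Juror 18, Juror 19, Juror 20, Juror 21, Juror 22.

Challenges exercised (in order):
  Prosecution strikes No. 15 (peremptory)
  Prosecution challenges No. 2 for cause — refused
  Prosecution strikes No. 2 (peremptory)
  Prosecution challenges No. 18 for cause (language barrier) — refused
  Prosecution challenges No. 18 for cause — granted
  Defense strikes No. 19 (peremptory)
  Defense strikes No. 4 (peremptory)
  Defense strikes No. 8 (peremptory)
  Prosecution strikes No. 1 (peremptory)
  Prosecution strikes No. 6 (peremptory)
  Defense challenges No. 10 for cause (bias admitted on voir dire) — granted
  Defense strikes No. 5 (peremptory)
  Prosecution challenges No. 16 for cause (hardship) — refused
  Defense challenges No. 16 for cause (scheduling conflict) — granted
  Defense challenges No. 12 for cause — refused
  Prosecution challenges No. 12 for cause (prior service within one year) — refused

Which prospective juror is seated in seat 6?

Removed: #1, #2, #4, #5, #6, #8, #10, #15, #16, #18, #19. (#12 stays — for-cause denied.)
Seating in order: seats 1–6 → #3, #7, #9, #11, #12, #13; alternates → #14, #17.
So seat 6 is #13.

13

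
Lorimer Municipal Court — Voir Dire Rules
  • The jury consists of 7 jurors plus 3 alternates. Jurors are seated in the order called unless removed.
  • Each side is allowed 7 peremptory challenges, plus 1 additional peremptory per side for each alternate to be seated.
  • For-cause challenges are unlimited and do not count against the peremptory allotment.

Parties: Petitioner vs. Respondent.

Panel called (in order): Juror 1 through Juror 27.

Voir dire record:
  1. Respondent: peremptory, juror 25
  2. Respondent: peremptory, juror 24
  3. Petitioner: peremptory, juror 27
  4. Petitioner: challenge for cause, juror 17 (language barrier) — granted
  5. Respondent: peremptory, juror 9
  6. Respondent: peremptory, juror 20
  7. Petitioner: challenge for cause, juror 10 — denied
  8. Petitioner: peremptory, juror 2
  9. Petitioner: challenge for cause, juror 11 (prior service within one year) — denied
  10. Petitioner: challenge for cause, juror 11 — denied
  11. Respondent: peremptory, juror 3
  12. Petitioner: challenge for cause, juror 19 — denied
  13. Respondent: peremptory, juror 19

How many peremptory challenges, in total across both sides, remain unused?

12

Petitioner allotment: 7 base + 1 × 3 alternates = 10. Respondent allotment: 7 base + 1 × 3 alternates = 10.
Petitioner peremptories used: #27, #2 — 2 (for-cause on #17, #10, #11, #11, #19 don't count).
Respondent peremptories used: #25, #24, #9, #20, #3, #19 — 6.
Remaining: (10 − 2) + (10 − 6) = 12.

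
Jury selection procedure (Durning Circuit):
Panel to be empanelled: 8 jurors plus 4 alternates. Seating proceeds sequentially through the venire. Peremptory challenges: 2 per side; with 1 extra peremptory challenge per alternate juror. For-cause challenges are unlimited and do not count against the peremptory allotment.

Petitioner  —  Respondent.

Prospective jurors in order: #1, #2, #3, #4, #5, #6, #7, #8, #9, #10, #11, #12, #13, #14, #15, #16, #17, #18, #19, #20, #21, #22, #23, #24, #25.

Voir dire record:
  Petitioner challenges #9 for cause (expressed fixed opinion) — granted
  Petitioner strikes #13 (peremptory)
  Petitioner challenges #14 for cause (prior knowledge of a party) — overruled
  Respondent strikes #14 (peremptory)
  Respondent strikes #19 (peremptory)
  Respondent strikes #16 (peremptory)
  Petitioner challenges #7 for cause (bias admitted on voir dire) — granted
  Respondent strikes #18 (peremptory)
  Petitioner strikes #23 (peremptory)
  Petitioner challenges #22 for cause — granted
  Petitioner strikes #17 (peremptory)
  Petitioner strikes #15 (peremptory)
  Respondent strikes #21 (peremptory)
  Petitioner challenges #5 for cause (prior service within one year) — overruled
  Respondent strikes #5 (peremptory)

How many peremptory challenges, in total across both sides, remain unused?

Petitioner allotment: 2 base + 1 × 4 alternates = 6. Respondent allotment: 2 base + 1 × 4 alternates = 6.
Petitioner peremptories used: #13, #23, #17, #15 — 4 (for-cause on #9, #14, #7, #22, #5 don't count).
Respondent peremptories used: #14, #19, #16, #18, #21, #5 — 6.
Remaining: (6 − 4) + (6 − 6) = 2.

2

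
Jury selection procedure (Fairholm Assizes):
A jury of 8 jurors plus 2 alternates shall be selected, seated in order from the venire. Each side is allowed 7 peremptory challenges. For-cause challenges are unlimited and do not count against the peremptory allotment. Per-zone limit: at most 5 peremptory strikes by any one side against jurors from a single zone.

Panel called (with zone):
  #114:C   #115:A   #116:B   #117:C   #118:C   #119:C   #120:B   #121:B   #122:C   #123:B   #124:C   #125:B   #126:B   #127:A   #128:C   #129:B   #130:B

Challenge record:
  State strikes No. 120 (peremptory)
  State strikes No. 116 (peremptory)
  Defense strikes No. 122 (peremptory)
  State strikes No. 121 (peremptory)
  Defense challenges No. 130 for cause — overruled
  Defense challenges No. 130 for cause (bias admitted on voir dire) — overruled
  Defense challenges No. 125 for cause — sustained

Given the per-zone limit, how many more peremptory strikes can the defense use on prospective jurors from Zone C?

4

Defense peremptories so far: #122 — 1 of 7 used, 6 left overall.
Against Zone C: #122 — 1 used; per-zone cap 5 leaves 4.
Binding limit: min(6, 4) = 4.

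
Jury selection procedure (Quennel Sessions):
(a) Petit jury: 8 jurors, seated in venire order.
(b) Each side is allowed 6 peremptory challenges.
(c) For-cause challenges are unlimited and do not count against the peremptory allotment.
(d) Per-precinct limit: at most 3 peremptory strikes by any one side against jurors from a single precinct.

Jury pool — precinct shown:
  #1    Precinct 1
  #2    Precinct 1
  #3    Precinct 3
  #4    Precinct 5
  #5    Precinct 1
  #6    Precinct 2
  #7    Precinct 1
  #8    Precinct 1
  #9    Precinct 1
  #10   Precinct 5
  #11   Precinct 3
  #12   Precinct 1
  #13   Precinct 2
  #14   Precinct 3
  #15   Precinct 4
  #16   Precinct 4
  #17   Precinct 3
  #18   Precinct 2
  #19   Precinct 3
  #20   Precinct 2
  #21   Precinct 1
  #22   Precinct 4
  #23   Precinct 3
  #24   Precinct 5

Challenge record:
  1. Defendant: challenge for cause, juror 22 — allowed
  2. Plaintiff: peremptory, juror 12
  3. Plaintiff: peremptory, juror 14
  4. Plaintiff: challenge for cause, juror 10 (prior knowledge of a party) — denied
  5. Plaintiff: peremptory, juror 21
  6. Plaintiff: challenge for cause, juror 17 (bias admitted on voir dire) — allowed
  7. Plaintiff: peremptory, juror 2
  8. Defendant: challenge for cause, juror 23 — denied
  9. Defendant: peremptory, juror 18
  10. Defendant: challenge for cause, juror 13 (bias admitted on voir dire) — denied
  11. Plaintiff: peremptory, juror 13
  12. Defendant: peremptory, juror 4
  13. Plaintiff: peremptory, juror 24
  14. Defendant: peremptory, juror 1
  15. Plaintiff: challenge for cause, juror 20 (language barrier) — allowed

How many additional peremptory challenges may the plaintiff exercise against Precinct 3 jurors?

0

Plaintiff peremptories so far: #12, #14, #21, #2, #13, #24 — 6 of 6 used, 0 left overall.
Against Precinct 3: #14 — 1 used; per-precinct cap 3 leaves 2.
Binding limit: min(0, 2) = 0.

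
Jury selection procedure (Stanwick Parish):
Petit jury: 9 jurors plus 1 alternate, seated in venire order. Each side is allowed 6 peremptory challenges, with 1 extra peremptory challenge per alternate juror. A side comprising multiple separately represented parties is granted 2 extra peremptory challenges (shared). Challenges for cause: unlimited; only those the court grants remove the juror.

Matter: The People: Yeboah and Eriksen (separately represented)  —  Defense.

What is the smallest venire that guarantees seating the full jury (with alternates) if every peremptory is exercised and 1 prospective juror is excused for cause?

27

Seats to fill: 9 + 1 alternates = 10.
Peremptories — The People: 6 + 1×1 + 2 = 9; Defense: 6 + 1×1 = 7; total 16.
For-cause removals: 1.
Minimum venire: 10 + 16 + 1 = 27.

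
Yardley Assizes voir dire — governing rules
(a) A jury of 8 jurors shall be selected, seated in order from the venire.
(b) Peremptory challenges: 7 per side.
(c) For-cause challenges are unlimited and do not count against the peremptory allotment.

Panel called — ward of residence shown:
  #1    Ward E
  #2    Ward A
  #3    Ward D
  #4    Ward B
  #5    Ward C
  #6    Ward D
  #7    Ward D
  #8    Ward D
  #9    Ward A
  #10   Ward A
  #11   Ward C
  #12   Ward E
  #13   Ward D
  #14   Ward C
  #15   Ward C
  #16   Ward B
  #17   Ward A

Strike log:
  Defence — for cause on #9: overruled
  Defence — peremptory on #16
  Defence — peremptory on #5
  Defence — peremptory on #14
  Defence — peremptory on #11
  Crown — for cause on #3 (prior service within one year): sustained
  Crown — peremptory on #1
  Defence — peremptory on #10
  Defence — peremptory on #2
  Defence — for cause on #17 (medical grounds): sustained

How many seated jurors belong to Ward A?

Removed: #1, #2, #3, #5, #10, #11, #14, #16, #17.
Seated jurors 1–8: #4, #6, #7, #8, #9, #12, #13, #15.
Of those, in Ward A: #9 → 1.

1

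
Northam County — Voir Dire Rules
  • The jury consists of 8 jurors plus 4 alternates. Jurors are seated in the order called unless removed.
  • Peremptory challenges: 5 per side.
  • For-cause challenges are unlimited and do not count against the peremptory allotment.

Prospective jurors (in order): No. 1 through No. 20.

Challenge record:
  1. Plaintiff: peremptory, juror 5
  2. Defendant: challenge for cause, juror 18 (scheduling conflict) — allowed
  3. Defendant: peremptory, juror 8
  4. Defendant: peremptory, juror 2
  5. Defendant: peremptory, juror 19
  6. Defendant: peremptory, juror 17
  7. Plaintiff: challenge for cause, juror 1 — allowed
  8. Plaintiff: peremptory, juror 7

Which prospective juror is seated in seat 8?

Removed: #1, #2, #5, #7, #8, #17, #18, #19.
Filling seats in venire order through position 8: #3, #4, #6, #9, #10, #11, #12, #13.
So seat 8 is #13.

13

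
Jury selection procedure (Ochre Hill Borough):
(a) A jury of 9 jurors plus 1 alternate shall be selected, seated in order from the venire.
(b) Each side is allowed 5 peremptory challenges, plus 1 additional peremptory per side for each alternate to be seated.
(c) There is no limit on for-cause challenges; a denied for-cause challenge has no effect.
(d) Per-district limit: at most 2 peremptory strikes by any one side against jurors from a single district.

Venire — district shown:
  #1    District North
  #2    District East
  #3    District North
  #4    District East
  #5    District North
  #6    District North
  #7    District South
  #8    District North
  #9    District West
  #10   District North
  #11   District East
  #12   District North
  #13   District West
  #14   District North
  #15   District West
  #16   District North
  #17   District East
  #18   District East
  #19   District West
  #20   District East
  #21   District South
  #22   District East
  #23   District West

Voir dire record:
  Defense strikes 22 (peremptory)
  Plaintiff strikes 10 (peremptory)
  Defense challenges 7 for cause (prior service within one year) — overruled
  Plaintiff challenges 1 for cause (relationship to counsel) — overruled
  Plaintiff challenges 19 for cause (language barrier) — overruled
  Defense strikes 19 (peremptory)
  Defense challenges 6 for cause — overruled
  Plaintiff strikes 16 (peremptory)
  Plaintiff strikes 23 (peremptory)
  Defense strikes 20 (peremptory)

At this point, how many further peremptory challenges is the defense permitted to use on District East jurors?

0

Defense peremptories so far: #22, #19, #20 — 3 of 6 used, 3 left overall.
Against District East: #22, #20 — 2 used; per-district cap 2 leaves 0.
Binding limit: min(3, 0) = 0.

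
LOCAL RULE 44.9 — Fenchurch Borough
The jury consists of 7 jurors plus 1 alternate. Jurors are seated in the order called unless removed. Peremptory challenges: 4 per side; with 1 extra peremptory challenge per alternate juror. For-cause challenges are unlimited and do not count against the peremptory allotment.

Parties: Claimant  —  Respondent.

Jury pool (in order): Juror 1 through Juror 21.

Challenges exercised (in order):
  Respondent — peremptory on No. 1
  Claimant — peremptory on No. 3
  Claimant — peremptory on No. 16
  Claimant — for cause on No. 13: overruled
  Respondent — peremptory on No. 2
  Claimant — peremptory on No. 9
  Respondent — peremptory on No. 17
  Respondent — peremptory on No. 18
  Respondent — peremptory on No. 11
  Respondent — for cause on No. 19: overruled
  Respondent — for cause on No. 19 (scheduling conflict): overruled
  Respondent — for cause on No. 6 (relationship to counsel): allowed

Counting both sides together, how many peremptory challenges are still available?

Claimant allotment: 4 base + 1 × 1 alternate = 5. Respondent allotment: 4 base + 1 × 1 alternate = 5.
Claimant peremptories used: #3, #16, #9 — 3 (the for-cause on #13 doesn't count).
Respondent peremptories used: #1, #2, #17, #18, #11 — 5 (for-cause on #19, #19, #6 don't count).
Remaining: (5 − 3) + (5 − 5) = 2.

2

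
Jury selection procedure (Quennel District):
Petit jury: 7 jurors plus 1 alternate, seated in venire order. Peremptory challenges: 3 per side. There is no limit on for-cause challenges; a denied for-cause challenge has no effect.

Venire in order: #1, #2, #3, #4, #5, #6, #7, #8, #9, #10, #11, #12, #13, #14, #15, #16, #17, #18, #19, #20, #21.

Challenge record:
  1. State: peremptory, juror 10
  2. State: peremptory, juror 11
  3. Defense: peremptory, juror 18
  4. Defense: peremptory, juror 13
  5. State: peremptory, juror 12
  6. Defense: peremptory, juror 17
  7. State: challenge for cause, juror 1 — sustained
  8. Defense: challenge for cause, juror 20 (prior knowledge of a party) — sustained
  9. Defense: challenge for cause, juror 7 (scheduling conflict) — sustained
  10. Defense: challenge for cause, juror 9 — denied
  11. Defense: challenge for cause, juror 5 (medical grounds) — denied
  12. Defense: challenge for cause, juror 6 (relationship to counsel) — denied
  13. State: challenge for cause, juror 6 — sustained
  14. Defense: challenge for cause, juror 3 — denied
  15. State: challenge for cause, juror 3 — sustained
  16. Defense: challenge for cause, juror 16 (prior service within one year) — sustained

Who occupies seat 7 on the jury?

Removed: #1, #3, #6, #7, #10, #11, #12, #13, #16, #17, #18, #20. (#5, #9 stay — for-cause denied.)
Seating in order: seats 1–7 → #2, #4, #5, #8, #9, #14, #15; alternates → #19.
So seat 7 is #15.

15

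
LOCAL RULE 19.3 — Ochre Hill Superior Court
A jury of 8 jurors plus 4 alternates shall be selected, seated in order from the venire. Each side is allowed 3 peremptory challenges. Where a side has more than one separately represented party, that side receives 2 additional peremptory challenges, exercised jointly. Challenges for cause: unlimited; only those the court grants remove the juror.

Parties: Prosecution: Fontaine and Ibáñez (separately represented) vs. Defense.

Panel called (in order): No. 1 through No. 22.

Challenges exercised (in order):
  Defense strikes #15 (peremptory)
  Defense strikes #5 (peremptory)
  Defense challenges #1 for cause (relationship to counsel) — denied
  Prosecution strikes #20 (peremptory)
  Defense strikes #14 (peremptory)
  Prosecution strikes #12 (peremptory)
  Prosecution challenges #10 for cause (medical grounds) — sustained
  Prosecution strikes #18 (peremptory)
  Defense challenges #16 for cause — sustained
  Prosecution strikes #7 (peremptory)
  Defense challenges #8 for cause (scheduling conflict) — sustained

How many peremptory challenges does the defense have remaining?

Defense allotment: 3.
Defense peremptories used: #15, #5, #14 — 3 (for-cause on #1, #16, #8 don't count).
Remaining: 3 − 3 = 0.

0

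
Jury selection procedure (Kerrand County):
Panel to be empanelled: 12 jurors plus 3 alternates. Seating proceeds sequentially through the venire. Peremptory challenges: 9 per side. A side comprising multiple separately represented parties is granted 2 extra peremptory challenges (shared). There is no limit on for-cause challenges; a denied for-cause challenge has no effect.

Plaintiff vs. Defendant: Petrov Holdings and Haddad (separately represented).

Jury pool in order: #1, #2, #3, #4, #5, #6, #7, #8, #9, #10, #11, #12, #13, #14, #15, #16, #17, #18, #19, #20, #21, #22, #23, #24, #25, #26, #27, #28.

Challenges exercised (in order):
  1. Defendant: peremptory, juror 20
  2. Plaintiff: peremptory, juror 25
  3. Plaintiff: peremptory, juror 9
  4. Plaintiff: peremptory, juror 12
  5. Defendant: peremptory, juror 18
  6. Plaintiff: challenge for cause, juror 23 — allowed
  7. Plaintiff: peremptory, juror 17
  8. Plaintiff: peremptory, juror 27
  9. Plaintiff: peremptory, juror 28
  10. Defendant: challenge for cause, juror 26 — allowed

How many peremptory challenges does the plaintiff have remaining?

Plaintiff allotment: 9.
Plaintiff peremptories used: #25, #9, #12, #17, #27, #28 — 6 (the for-cause on #23 doesn't count).
Remaining: 9 − 6 = 3.

3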